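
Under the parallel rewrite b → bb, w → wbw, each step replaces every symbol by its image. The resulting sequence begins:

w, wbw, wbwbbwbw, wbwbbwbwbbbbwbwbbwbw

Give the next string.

wbwbbwbwbbbbwbwbbwbwbbbbbbbbwbwbbwbwbbbbwbwbbwbw

φ(wbwbbwbwbbbbwbwbbwbw) expands symbol-by-symbol to wbw bb wbw bb bb wbw bb wbw bb bb bb bb wbw bb wbw bb bb wbw bb wbw; joining the 20 pieces gives the next term.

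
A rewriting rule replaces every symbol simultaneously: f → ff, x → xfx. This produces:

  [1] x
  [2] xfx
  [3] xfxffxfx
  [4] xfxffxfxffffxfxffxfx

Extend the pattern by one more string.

φ(xfxffxfxffffxfxffxfx) expands symbol-by-symbol to xfx ff xfx ff ff xfx ff xfx ff ff ff ff xfx ff xfx ff ff xfx ff xfx; joining the 20 pieces gives the next term.

xfxffxfxffffxfxffxfxffffffffxfxffxfxffffxfxffxfx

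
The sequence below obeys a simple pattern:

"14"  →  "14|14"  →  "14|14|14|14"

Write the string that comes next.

s(k+1) = s(k)·|·s(k) — each term doubles the last with '|' between the halves.
Doubling 14|14|14|14 with '|' between the halves:

14|14|14|14|14|14|14|14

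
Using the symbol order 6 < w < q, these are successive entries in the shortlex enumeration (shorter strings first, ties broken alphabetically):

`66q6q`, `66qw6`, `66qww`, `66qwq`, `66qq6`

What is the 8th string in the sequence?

6w666

Stepping forward 3 times from 66qq6: 66qq6 → 66qqw → 66qqq, then the target.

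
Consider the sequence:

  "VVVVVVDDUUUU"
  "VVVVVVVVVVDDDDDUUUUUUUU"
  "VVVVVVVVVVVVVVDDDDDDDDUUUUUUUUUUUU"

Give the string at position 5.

VVVVVVVVVVVVVVVVVVVVVVDDDDDDDDDDDDDDUUUUUUUUUUUUUUUUUUUU

Each string has the form V^{4n+2} D^{3n-1} U^{4n} (n = 1, 2, …).
For term 5, n = 5, so the run lengths are 22, 14, 20.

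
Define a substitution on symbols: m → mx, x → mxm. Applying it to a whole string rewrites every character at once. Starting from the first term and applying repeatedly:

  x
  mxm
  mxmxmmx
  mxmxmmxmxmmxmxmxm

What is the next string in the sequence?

φ(mxmxmmxmxmmxmxmxm) expands symbol-by-symbol to mx mxm mx mxm mx mx mxm mx mxm mx mx mxm mx mxm mx mxm mx; joining the 17 pieces gives the next term.

mxmxmmxmxmmxmxmxmmxmxmmxmxmxmmxmxmmxmxmmx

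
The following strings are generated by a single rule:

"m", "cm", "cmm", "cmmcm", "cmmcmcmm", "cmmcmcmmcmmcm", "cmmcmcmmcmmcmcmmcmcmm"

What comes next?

Each term (from the third on) is the previous term followed by the one before it: term 3 = cm·m = cmm.
So term 8 is cmmcmcmmcmmcmcmmcmcmm·cmmcmcmmcmmcm.

cmmcmcmmcmmcmcmmcmcmmcmmcmcmmcmmcm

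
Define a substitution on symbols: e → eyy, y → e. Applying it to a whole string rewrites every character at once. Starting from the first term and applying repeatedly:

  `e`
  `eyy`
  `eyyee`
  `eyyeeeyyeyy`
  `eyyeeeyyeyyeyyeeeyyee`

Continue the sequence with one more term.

Replace each of the 21 characters of eyyeeeyyeyyeyyeeeyyee in place — eyy e e eyy eyy eyy e e eyy e e eyy e e eyy eyy eyy e e eyy eyy — and concatenate.

eyyeeeyyeyyeyyeeeyyeeeyyeeeyyeyyeyyeeeyyeyy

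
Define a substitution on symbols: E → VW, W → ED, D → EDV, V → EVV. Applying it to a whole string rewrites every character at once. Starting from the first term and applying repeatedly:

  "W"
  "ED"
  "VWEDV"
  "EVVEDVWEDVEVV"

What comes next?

Applying the rule to each of the 13 symbols of EVVEDVWEDVEVV gives the pieces VW EVV EVV VW EDV EVV ED VW EDV EVV VW EVV EVV, which concatenate to the answer.

VWEVVEVVVWEDVEVVEDVWEDVEVVVWEVVEVV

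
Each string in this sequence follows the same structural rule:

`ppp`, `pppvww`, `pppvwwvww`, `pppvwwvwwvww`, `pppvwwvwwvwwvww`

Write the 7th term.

pppvwwvwwvwwvwwvwwvww

Every step adds vww to the end: s(k+1) = s(k)·vww.
From pppvwwvwwvwwvww, 2 further steps: pppvwwvwwvwwvww → pppvwwvwwvwwvwwvww → (answer).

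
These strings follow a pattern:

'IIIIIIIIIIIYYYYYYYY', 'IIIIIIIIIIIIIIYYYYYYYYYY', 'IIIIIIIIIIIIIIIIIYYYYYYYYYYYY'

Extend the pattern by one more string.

Each string has the form I^{3n+2} Y^{2n+2}, where the shown terms are n = 3, 4, 5.
Setting n = 6 gives 20, 14 characters in each block.

IIIIIIIIIIIIIIIIIIIIYYYYYYYYYYYYYY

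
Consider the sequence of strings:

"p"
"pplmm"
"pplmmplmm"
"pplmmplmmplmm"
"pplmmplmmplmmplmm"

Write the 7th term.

The strings grow by a fixed suffix plmm each time.
From pplmmplmmplmmplmm, 2 further steps: pplmmplmmplmmplmm → pplmmplmmplmmplmmplmm → (answer).

pplmmplmmplmmplmmplmmplmm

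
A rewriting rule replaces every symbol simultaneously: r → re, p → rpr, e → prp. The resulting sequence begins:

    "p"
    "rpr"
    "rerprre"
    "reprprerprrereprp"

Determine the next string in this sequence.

Rewriting the 17 symbols of reprprerprrereprp one by one yields re prp rpr re rpr re prp re rpr re re prp re prp rpr re rpr; concatenated:

reprprprrerprreprprerprrereprpreprprprrerpr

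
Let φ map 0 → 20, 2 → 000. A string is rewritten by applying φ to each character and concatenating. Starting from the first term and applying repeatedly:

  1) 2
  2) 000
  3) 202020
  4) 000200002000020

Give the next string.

Rewriting the 15 symbols of 000200002000020 one by one yields 20 20 20 000 20 20 20 20 000 20 20 20 20 000 20; concatenated:

202020000202020200002020202000020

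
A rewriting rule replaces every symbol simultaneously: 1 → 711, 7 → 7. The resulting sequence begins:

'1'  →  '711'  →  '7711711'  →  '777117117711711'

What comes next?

Applying the rule to each of the 15 symbols of 777117117711711 gives the pieces 7 7 7 711 711 7 711 711 7 7 711 711 7 711 711, which concatenate to the answer.

7777117117711711777117117711711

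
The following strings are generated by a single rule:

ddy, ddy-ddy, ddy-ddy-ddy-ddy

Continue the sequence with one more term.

ddy-ddy-ddy-ddy-ddy-ddy-ddy-ddy

Each string is two copies of the previous one joined by '-'.
One more doubling of ddy-ddy-ddy-ddy gives the answer.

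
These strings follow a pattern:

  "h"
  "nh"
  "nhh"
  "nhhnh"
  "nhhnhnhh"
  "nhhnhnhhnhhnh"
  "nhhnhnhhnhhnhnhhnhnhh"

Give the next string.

nhhnhnhhnhhnhnhhnhnhhnhhnhnhhnhhnh

From term 3 onward, concatenate the last term with the second-to-last: nh·h = nhh, nhh·nh = nhhnh, …
So term 8 is nhhnhnhhnhhnhnhhnhnhh·nhhnhnhhnhhnh.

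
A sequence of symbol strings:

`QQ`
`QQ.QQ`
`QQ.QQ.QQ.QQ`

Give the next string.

QQ.QQ.QQ.QQ.QQ.QQ.QQ.QQ

Every step duplicates the string with '.' between the halves.
One more doubling of QQ.QQ.QQ.QQ gives the answer.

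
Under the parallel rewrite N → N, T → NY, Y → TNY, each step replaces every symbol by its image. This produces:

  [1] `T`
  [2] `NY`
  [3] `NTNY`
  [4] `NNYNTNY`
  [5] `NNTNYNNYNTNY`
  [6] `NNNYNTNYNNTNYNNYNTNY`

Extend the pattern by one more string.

NNNTNYNNYNTNYNNNYNTNYNNTNYNNYNTNY

φ(NNNYNTNYNNTNYNNYNTNY) expands symbol-by-symbol to N N N TNY N NY N TNY N N NY N TNY N N TNY N NY N TNY; joining the 20 pieces gives the next term.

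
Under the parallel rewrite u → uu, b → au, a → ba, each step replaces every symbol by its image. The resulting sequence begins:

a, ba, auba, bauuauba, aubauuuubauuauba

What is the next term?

Applying the rule to each of the 16 symbols of aubauuuubauuauba gives the pieces ba uu au ba uu uu uu uu au ba uu uu ba uu au ba, which concatenate to the answer.

bauuaubauuuuuuuuaubauuuubauuauba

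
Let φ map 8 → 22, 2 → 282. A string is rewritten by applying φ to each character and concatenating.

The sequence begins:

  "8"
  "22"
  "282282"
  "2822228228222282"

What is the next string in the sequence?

28222282282282282222822822228228228228222282

Replace each of the 16 characters of 2822228228222282 in place — 282 22 282 282 282 282 22 282 282 22 282 282 282 282 22 282 — and concatenate.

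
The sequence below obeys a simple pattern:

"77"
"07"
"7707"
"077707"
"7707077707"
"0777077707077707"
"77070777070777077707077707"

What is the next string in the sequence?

Each term (from the third on) is the two preceding terms concatenated in order: term 3 = 77·07 = 7707.
The next term joins 0777077707077707 and 77070777070777077707077707.

077707770707770777070777070777077707077707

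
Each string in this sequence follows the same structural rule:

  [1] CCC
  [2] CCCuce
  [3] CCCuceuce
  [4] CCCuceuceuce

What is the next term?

Every step adds uce to the end: s(k+1) = s(k)·uce.
Applying this once more to CCCuceuceuce:

CCCuceuceuceuce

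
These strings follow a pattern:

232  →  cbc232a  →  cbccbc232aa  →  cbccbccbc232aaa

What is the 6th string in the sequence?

Each term wraps the previous one in cbc on the left and a on the right.
From cbccbccbc232aaa, 2 further steps: cbccbccbc232aaa → cbccbccbccbc232aaaa → (answer).

cbccbccbccbccbc232aaaaa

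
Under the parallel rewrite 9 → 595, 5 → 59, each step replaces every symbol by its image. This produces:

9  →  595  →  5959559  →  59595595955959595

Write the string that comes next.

Replace each of the 17 characters of 59595595955959595 in place — 59 595 59 595 59 59 595 59 595 59 59 595 59 595 59 595 59 — and concatenate.

59595595955959595595955959595595955959559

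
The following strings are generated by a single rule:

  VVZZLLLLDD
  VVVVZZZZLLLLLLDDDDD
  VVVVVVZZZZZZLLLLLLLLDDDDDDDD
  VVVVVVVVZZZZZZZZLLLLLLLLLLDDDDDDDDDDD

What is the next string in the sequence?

Each string has the form V^{2n} Z^{2n} L^{2n+2} D^{3n-1} (n = 1, 2, …).
Setting n = 5 gives 10, 10, 12, 14 characters in each block.

VVVVVVVVVVZZZZZZZZZZLLLLLLLLLLLLDDDDDDDDDDDDDD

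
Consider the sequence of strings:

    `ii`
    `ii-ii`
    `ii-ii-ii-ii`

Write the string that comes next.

ii-ii-ii-ii-ii-ii-ii-ii

Every step duplicates the string with '-' between the halves.
One more doubling of ii-ii-ii-ii gives the answer.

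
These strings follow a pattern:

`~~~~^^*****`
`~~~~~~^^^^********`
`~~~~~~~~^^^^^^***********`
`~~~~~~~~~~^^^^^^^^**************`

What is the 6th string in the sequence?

~~~~~~~~~~~~~~^^^^^^^^^^^^********************

Each string has the form ~^{2n+2} ^^{2n} *^{3n+2} (n = 1, 2, …).
At n = 6 the blocks have lengths 14, 12, 20.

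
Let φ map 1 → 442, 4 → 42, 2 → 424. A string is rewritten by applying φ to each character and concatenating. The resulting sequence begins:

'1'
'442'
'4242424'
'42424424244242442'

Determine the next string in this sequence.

42424424244242424424244242424424244242424

φ(42424424244242442) expands symbol-by-symbol to 42 424 42 424 42 42 424 42 424 42 42 424 42 424 42 42 424; joining the 17 pieces gives the next term.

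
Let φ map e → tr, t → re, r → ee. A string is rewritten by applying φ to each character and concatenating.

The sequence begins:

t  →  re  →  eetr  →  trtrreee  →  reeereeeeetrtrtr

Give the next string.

Applying the rule to each of the 16 symbols of reeereeeeetrtrtr gives the pieces ee tr tr tr ee tr tr tr tr tr re ee re ee re ee, which concatenate to the answer.

eetrtrtreetrtrtrtrtrreeereeereee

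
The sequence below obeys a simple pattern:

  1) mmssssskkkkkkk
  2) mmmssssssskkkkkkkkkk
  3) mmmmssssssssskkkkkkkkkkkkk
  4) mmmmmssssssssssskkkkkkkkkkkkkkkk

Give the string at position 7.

mmmmmmmmssssssssssssssssskkkkkkkkkkkkkkkkkkkkkkkkk

The n-th term is n m's then 2n+1 s's then 3n+1 k's, where the shown terms are n = 2, 3, 4, 5.
For term 7, n = 8, so the run lengths are 8, 17, 25.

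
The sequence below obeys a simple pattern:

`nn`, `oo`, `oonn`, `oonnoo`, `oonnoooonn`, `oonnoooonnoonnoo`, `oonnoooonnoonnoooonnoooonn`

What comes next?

From term 3 onward, concatenate the last term with the second-to-last: oo·nn = oonn, oonn·oo = oonnoo, …
The next term joins oonnoooonnoonnoooonnoooonn and oonnoooonnoonnoo.

oonnoooonnoonnoooonnoooonnoonnoooonnoonnoo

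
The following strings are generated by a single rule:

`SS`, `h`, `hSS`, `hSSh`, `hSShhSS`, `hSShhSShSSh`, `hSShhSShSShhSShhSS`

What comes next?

hSShhSShSShhSShhSShSShhSShSSh

This is a Fibonacci-style word recurrence s(k) = s(k−1)·s(k−2): e.g. h·SS = hSS.
Continuing: hSShhSShSShhSShhSS · hSShhSShSSh gives term 8.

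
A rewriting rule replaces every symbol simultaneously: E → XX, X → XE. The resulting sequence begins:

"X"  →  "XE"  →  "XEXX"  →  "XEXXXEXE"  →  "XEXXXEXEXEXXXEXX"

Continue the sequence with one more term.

Applying the rule to each of the 16 symbols of XEXXXEXEXEXXXEXX gives the pieces XE XX XE XE XE XX XE XX XE XX XE XE XE XX XE XE, which concatenate to the answer.

XEXXXEXEXEXXXEXXXEXXXEXEXEXXXEXE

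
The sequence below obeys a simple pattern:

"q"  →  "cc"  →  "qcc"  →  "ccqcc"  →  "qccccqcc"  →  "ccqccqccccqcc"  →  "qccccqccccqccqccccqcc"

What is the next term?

From term 3 onward, concatenate the second-to-last term with the last: q·cc = qcc, cc·qcc = ccqcc, …
So term 8 is ccqccqccccqcc·qccccqccccqccqccccqcc.

ccqccqccccqccqccccqccccqccqccccqcc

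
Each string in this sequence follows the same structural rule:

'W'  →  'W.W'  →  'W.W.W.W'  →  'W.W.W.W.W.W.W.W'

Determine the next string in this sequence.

Every step duplicates the string with '.' between the halves.
Doubling W.W.W.W.W.W.W.W with '.' between the halves:

W.W.W.W.W.W.W.W.W.W.W.W.W.W.W.W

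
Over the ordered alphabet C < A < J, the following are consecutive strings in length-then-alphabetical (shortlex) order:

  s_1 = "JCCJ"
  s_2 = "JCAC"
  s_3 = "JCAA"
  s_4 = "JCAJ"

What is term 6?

Stepping forward 2 times from JCAJ: JCAJ → JCJC, then the target.

JCJA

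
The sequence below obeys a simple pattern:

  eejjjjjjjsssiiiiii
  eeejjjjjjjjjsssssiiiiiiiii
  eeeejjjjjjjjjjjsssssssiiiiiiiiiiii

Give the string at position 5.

eeeeeejjjjjjjjjjjjjjjsssssssssssiiiiiiiiiiiiiiiiii

The n-th term is n e's then 2n+3 j's then 2n-1 s's then 3n i's, where the shown terms are n = 2, 3, 4.
For term 5, n = 6, so the run lengths are 6, 15, 11, 18.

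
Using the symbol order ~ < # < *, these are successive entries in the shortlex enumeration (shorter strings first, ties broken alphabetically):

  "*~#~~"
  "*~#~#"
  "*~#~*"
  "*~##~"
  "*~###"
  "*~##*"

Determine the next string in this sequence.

*~#*~

The successor of *~##* increments the rightmost position that isn't already * and resets every position after it to ~.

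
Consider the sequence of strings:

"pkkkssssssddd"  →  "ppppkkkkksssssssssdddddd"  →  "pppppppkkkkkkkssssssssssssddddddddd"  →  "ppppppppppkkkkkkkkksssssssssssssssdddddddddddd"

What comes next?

pppppppppppppkkkkkkkkkkkssssssssssssssssssddddddddddddddd

Each string has the form p^{3n-2} k^{2n+1} s^{3n+3} d^{3n} (n = 1, 2, …).
Setting n = 5 gives 13, 11, 18, 15 characters in each block.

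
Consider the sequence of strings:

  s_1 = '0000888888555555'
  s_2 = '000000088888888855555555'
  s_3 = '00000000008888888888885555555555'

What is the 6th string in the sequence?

00000000000000000008888888888888888888885555555555555555

Term n consists of 3n-2 0's, followed by 3n 8's, followed by 2n+2 5's, where the shown terms are n = 2, 3, 4.
For term 6, n = 7, so the run lengths are 19, 21, 16.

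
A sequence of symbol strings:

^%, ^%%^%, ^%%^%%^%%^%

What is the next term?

^%%^%%^%%^%%^%%^%%^%%^%

Every step duplicates the string with '%' between the halves.
So the next term is two copies of ^%%^%%^%%^% with '%' between the halves.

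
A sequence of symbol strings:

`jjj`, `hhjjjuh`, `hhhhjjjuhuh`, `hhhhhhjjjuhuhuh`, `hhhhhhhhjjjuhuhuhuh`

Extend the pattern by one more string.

Each term wraps the previous one in hh on the left and uh on the right.
Applying this once more to hhhhhhhhjjjuhuhuhuh:

hhhhhhhhhhjjjuhuhuhuhuh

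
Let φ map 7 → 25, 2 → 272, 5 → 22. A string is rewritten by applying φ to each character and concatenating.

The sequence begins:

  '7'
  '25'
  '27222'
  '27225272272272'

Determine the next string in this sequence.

2722527227222272252722722527227225272

Replace each of the 14 characters of 27225272272272 in place — 272 25 272 272 22 272 25 272 272 25 272 272 25 272 — and concatenate.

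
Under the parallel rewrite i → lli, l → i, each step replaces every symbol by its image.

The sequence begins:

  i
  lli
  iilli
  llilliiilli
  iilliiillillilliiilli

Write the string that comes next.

Replace each of the 21 characters of iilliiillillilliiilli in place — lli lli i i lli lli lli i i lli i i lli i i lli lli lli i i lli — and concatenate.

llilliiillillilliiilliiilliiillillilliiilli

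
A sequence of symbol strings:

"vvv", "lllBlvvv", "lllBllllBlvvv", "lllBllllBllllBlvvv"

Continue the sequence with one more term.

The strings grow by a fixed prefix lllBl each time.
One more step from lllBllllBllllBlvvv gives the answer.

lllBllllBllllBllllBlvvv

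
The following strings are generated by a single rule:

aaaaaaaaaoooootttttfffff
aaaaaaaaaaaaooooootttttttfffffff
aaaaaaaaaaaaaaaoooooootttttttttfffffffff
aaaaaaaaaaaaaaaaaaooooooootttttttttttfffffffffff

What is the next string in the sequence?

aaaaaaaaaaaaaaaaaaaaaoooooooootttttttttttttfffffffffffff

Each string has the form a^{3n+3} o^{n+3} t^{2n+1} f^{2n+1}, where the shown terms are n = 2, 3, 4, 5.
At n = 6 the blocks have lengths 21, 9, 13, 13.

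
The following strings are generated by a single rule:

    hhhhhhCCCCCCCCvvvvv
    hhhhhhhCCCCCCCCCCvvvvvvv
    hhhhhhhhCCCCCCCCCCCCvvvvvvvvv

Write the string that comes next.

hhhhhhhhhCCCCCCCCCCCCCCvvvvvvvvvvv

The n-th term is n+3 h's then 2n+2 C's then 2n-1 v's, where the shown terms are n = 3, 4, 5.
For the next term, n = 6, so the run lengths are 9, 14, 11.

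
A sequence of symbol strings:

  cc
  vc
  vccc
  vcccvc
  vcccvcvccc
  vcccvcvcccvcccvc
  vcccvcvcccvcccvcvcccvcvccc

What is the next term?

From term 3 onward, concatenate the last term with the second-to-last: vc·cc = vccc, vccc·vc = vcccvc, …
So term 8 is vcccvcvcccvcccvcvcccvcvccc·vcccvcvcccvcccvc.

vcccvcvcccvcccvcvcccvcvcccvcccvcvcccvcccvc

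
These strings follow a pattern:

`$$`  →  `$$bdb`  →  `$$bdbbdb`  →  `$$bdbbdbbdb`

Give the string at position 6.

$$bdbbdbbdbbdbbdb

The strings grow by a fixed suffix bdb each time.
From $$bdbbdbbdb, 2 further steps: $$bdbbdbbdb → $$bdbbdbbdbbdb → (answer).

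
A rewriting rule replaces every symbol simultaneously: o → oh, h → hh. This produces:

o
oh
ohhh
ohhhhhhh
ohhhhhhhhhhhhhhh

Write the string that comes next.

ohhhhhhhhhhhhhhhhhhhhhhhhhhhhhhh

φ(ohhhhhhhhhhhhhhh) expands symbol-by-symbol to oh hh hh hh hh hh hh hh hh hh hh hh hh hh hh hh; joining the 16 pieces gives the next term.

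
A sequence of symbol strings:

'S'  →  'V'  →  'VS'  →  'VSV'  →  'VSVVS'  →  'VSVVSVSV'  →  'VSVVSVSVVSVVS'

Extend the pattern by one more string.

VSVVSVSVVSVVSVSVVSVSV

From term 3 onward, concatenate the last term with the second-to-last: V·S = VS, VS·V = VSV, …
So term 8 is VSVVSVSVVSVVS·VSVVSVSV.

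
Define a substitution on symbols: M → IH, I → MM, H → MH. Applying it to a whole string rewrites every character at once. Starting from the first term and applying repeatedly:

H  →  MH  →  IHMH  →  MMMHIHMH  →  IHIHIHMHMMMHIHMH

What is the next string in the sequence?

MMMHMMMHMMMHIHMHIHIHIHMHMMMHIHMH

Applying the rule to each of the 16 symbols of IHIHIHMHMMMHIHMH gives the pieces MM MH MM MH MM MH IH MH IH IH IH MH MM MH IH MH, which concatenate to the answer.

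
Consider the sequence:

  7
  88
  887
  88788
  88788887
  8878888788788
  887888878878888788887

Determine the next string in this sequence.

This is a Fibonacci-style word recurrence s(k) = s(k−1)·s(k−2): e.g. 88·7 = 887.
So term 8 is 887888878878888788887·8878888788788.

8878888788788887888878878888788788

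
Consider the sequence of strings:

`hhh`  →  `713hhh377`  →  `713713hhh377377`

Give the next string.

713713713hhh377377377

Each term wraps the previous one in 713 on the left and 377 on the right.
So the next term is 713·713713hhh377377·377.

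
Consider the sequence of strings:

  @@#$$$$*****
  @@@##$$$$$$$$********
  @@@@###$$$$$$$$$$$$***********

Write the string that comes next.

@@@@@####$$$$$$$$$$$$$$$$**************

Term n consists of n+1 @'s, followed by n #'s, followed by 4n $'s, followed by 3n+2 *'s (n = 1, 2, …).
For the next term, n = 4, so the run lengths are 5, 4, 16, 14.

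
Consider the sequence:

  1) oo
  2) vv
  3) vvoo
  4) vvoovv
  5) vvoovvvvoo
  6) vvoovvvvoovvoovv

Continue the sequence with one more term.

vvoovvvvoovvoovvvvoovvvvoo

From term 3 onward, concatenate the last term with the second-to-last: vv·oo = vvoo, vvoo·vv = vvoovv, …
So term 7 is vvoovvvvoovvoovv·vvoovvvvoo.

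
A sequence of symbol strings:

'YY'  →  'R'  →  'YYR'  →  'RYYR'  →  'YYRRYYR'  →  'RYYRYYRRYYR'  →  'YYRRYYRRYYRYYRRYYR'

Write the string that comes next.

RYYRYYRRYYRYYRRYYRRYYRYYRRYYR

This is a Fibonacci-style word recurrence s(k) = s(k−2)·s(k−1): e.g. YY·R = YYR.
Continuing: RYYRYYRRYYR · YYRRYYRRYYRYYRRYYR gives term 8.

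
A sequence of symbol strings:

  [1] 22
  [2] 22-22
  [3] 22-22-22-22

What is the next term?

Each string is two copies of the previous one joined by '-'.
So the next term is two copies of 22-22-22-22 with '-' between the halves.

22-22-22-22-22-22-22-22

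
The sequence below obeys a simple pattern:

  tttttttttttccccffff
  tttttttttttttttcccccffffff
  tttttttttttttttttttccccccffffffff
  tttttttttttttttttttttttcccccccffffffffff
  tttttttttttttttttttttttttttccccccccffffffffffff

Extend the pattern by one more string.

The n-th term is 4n+3 t's then n+2 c's then 2n f's, where the shown terms are n = 2, 3, 4, 5, 6.
Setting n = 7 gives 31, 9, 14 characters in each block.

tttttttttttttttttttttttttttttttcccccccccffffffffffffff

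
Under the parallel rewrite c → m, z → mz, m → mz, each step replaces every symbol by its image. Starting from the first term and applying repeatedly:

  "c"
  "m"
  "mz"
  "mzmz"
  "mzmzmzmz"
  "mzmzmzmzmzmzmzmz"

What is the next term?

mzmzmzmzmzmzmzmzmzmzmzmzmzmzmzmz

Replace each of the 16 characters of mzmzmzmzmzmzmzmz in place — mz mz mz mz mz mz mz mz mz mz mz mz mz mz mz mz — and concatenate.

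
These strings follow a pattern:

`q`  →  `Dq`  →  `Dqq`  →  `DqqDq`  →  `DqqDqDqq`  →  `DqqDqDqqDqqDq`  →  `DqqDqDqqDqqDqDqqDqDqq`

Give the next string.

DqqDqDqqDqqDqDqqDqDqqDqqDqDqqDqqDq

This is a Fibonacci-style word recurrence s(k) = s(k−1)·s(k−2): e.g. Dq·q = Dqq.
Continuing: DqqDqDqqDqqDqDqqDqDqq · DqqDqDqqDqqDq gives term 8.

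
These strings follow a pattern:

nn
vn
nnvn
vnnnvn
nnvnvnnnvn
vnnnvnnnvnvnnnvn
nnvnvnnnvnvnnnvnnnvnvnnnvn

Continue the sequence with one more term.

vnnnvnnnvnvnnnvnnnvnvnnnvnvnnnvnnnvnvnnnvn

This is a Fibonacci-style word recurrence s(k) = s(k−2)·s(k−1): e.g. nn·vn = nnvn.
The next term joins vnnnvnnnvnvnnnvn and nnvnvnnnvnvnnnvnnnvnvnnnvn.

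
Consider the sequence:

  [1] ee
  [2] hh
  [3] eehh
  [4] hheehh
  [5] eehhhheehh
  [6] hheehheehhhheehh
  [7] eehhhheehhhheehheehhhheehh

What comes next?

From term 3 onward, concatenate the second-to-last term with the last: ee·hh = eehh, hh·eehh = hheehh, …
The next term joins hheehheehhhheehh and eehhhheehhhheehheehhhheehh.

hheehheehhhheehheehhhheehhhheehheehhhheehh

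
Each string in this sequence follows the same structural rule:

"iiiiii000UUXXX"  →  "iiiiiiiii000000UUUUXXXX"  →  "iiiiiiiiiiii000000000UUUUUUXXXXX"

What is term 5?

iiiiiiiiiiiiiiiiii000000000000000UUUUUUUUUUXXXXXXX

The n-th term is 3n+3 i's then 3n 0's then 2n U's then n+2 X's (n = 1, 2, …).
At n = 5 the blocks have lengths 18, 15, 10, 7.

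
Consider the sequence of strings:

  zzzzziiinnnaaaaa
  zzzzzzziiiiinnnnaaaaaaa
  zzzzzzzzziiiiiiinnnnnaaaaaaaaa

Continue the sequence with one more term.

The n-th term is 2n+1 z's then 2n-1 i's then n+1 n's then 2n+1 a's, where the shown terms are n = 2, 3, 4.
For the next term, n = 5, so the run lengths are 11, 9, 6, 11.

zzzzzzzzzzziiiiiiiiinnnnnnaaaaaaaaaaa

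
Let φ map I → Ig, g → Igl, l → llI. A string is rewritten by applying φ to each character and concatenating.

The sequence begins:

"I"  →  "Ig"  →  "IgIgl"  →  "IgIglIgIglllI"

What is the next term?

Rewriting the 13 symbols of IgIglIgIglllI one by one yields Ig Igl Ig Igl llI Ig Igl Ig Igl llI llI llI Ig; concatenated:

IgIglIgIglllIIgIglIgIglllIllIllIIg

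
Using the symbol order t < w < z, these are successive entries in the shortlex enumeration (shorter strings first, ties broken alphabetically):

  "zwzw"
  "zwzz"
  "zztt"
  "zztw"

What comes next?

zztz

The successor of zztw increments the rightmost position that isn't already z and resets every position after it to t.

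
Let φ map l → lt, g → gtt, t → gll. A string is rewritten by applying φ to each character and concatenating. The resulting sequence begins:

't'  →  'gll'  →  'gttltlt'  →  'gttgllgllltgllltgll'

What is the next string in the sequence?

gttgllgllgttltltgttltltltgllgttltltltgllgttltlt

Applying the rule to each of the 19 symbols of gttgllgllltgllltgll gives the pieces gtt gll gll gtt lt lt gtt lt lt lt gll gtt lt lt lt gll gtt lt lt, which concatenate to the answer.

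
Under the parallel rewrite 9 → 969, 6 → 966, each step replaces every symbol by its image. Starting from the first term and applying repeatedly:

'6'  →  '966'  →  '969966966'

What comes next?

Apply φ to 969966966 symbol by symbol: 9→969, 6→966, 9→969, 9→969, 6→966, 6→966, 9→969, 6→966, 6→966; joined: 969 966 969 969 966 966 969 966 966.

969966969969966966969966966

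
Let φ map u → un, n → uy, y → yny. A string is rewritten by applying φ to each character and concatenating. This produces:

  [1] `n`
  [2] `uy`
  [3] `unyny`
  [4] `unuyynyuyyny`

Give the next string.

Expanding unuyynyuyyny: u→un, n→uy, u→un, y→yny, y→yny, n→uy, y→yny, u→un, y→yny, y→yny, n→uy, y→yny. Concatenated: un uy un yny yny uy yny un yny yny uy yny.

unuyunynyynyuyynyunynyynyuyyny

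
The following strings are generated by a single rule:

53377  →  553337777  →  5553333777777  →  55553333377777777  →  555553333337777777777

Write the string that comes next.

Term n consists of n 5's, followed by n+1 3's, followed by 2n 7's (n = 1, 2, …).
For the next term, n = 6, so the run lengths are 6, 7, 12.

5555553333333777777777777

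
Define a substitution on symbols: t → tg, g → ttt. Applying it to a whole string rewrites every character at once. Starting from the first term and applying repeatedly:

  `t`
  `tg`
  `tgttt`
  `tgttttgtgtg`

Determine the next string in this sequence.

tgttttgtgtgtgttttgttttgttt

Apply φ to tgttttgtgtg symbol by symbol: t→tg, g→ttt, t→tg, t→tg, t→tg, t→tg, g→ttt, t→tg, g→ttt, t→tg, g→ttt; joined: tg ttt tg tg tg tg ttt tg ttt tg ttt.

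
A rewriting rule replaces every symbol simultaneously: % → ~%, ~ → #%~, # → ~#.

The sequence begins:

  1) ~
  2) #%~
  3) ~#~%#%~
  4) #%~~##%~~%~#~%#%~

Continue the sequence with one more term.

Rewriting the 17 symbols of #%~~##%~~%~#~%#%~ one by one yields ~# ~% #%~ #%~ ~# ~# ~% #%~ #%~ ~% #%~ ~# #%~ ~% ~# ~% #%~; concatenated:

~#~%#%~#%~~#~#~%#%~#%~~%#%~~##%~~%~#~%#%~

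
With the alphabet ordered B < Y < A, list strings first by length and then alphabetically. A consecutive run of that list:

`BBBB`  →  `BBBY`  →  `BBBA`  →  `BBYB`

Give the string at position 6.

BBYA

Advancing 2 positions from BBYB through BBYB → BBYY reaches term 6.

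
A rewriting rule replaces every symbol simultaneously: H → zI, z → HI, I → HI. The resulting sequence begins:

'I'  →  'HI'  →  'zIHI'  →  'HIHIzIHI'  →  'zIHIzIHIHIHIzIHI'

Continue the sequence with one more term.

HIHIzIHIHIHIzIHIzIHIzIHIHIHIzIHI

Replace each of the 16 characters of zIHIzIHIHIHIzIHI in place — HI HI zI HI HI HI zI HI zI HI zI HI HI HI zI HI — and concatenate.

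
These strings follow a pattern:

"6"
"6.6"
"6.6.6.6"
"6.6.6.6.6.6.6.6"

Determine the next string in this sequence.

6.6.6.6.6.6.6.6.6.6.6.6.6.6.6.6

Each string is two copies of the previous one joined by '.'.
One more doubling of 6.6.6.6.6.6.6.6 gives the answer.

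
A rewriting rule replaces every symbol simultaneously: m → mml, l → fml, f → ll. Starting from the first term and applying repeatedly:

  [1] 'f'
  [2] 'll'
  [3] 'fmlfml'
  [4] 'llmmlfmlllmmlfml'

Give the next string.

Applying the rule to each of the 16 symbols of llmmlfmlllmmlfml gives the pieces fml fml mml mml fml ll mml fml fml fml mml mml fml ll mml fml, which concatenate to the answer.

fmlfmlmmlmmlfmlllmmlfmlfmlfmlmmlmmlfmlllmmlfml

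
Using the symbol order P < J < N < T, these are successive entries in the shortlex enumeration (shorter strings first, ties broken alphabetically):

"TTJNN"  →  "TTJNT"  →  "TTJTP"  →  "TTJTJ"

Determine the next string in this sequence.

TTJTN

The successor of TTJTJ increments the rightmost position that isn't already T and resets every position after it to P.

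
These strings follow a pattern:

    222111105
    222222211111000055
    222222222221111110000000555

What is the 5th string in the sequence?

The n-th term is 4n-1 2's then n+3 1's then 3n-2 0's then n 5's (n = 1, 2, …).
Setting n = 5 gives 19, 8, 13, 5 characters in each block.

222222222222222222211111111000000000000055555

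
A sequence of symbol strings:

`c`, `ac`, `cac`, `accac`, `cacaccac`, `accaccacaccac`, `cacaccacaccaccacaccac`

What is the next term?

From term 3 onward, concatenate the second-to-last term with the last: c·ac = cac, ac·cac = accac, …
Continuing: accaccacaccac · cacaccacaccaccacaccac gives term 8.

accaccacaccaccacaccacaccaccacaccac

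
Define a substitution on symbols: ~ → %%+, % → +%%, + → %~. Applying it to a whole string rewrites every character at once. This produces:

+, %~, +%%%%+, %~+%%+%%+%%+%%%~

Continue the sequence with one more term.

+%%%%+%~+%%+%%%~+%%+%%%~+%%+%%%~+%%+%%+%%%%+

φ(%~+%%+%%+%%+%%%~) expands symbol-by-symbol to +%% %%+ %~ +%% +%% %~ +%% +%% %~ +%% +%% %~ +%% +%% +%% %%+; joining the 16 pieces gives the next term.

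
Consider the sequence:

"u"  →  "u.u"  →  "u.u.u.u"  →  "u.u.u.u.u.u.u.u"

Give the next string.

Each string is two copies of the previous one joined by '.'.
Doubling u.u.u.u.u.u.u.u with '.' between the halves:

u.u.u.u.u.u.u.u.u.u.u.u.u.u.u.u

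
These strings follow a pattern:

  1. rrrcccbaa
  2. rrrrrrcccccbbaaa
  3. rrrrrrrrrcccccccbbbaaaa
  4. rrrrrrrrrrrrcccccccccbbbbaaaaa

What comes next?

rrrrrrrrrrrrrrrcccccccccccbbbbbaaaaaa

Term n consists of 3n r's, followed by 2n+1 c's, followed by n b's, followed by n+1 a's (n = 1, 2, …).
For the next term, n = 5, so the run lengths are 15, 11, 5, 6.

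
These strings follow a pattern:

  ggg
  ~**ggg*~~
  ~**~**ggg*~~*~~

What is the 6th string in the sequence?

Every step adds ~** to the front and *~~ to the end of the previous string.
From ~**~**ggg*~~*~~, 3 further steps: ~**~**ggg*~~*~~ → ~**~**~**ggg*~~*~~*~~ → ~**~**~**~**ggg*~~*~~*~~*~~ → (answer).

~**~**~**~**~**ggg*~~*~~*~~*~~*~~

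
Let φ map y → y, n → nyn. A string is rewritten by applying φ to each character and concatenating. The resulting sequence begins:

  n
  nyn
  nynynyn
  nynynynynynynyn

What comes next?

nynynynynynynynynynynynynynynyn

φ(nynynynynynynyn) expands symbol-by-symbol to nyn y nyn y nyn y nyn y nyn y nyn y nyn y nyn; joining the 15 pieces gives the next term.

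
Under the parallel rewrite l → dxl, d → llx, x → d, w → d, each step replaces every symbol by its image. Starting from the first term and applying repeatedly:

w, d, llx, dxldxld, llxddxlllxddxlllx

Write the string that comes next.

φ(llxddxlllxddxlllx) expands symbol-by-symbol to dxl dxl d llx llx d dxl dxl dxl d llx llx d dxl dxl dxl d; joining the 17 pieces gives the next term.

dxldxldllxllxddxldxldxldllxllxddxldxldxld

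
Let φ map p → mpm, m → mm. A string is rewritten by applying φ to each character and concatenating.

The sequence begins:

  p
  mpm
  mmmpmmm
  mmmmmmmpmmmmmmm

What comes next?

Applying the rule to each of the 15 symbols of mmmmmmmpmmmmmmm gives the pieces mm mm mm mm mm mm mm mpm mm mm mm mm mm mm mm, which concatenate to the answer.

mmmmmmmmmmmmmmmpmmmmmmmmmmmmmmm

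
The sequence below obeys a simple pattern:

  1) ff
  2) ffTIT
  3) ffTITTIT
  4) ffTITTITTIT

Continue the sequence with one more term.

ffTITTITTITTIT

Each term is the previous one with TIT appended.
One more step from ffTITTITTIT gives the answer.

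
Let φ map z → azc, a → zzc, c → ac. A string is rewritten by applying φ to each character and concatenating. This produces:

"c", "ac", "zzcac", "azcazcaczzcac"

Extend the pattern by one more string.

Rewriting the 13 symbols of azcazcaczzcac one by one yields zzc azc ac zzc azc ac zzc ac azc azc ac zzc ac; concatenated:

zzcazcaczzcazcaczzcacazcazcaczzcac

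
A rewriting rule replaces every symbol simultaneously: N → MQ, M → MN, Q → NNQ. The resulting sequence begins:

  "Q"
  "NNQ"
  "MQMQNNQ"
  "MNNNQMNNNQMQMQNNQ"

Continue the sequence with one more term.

Rewriting the 17 symbols of MNNNQMNNNQMQMQNNQ one by one yields MN MQ MQ MQ NNQ MN MQ MQ MQ NNQ MN NNQ MN NNQ MQ MQ NNQ; concatenated:

MNMQMQMQNNQMNMQMQMQNNQMNNNQMNNNQMQMQNNQ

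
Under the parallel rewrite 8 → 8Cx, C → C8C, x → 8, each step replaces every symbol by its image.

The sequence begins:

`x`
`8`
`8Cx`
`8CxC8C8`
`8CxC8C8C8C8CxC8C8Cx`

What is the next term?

Rewriting the 19 symbols of 8CxC8C8C8C8CxC8C8Cx one by one yields 8Cx C8C 8 C8C 8Cx C8C 8Cx C8C 8Cx C8C 8Cx C8C 8 C8C 8Cx C8C 8Cx C8C 8; concatenated:

8CxC8C8C8C8CxC8C8CxC8C8CxC8C8CxC8C8C8C8CxC8C8CxC8C8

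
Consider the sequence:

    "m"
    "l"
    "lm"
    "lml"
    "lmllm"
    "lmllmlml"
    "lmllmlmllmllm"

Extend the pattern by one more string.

lmllmlmllmllmlmllmlml

Each term (from the third on) is the previous term followed by the one before it: term 3 = l·m = lm.
Continuing: lmllmlmllmllm · lmllmlml gives term 8.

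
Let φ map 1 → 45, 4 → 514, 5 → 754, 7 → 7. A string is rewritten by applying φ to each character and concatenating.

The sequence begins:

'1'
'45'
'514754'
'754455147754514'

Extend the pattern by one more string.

7754514514754754455147775451475445514

Applying the rule to each of the 15 symbols of 754455147754514 gives the pieces 7 754 514 514 754 754 45 514 7 7 754 514 754 45 514, which concatenate to the answer.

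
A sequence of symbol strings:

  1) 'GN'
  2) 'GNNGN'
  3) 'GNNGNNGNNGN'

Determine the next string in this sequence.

GNNGNNGNNGNNGNNGNNGNNGN

Each string is two copies of the previous one joined by 'N'.
One more doubling of GNNGNNGNNGN gives the answer.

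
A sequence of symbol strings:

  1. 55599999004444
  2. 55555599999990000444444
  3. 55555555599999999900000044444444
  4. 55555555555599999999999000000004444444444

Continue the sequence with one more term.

Each string has the form 5^{3n} 9^{2n+3} 0^{2n} 4^{2n+2} (n = 1, 2, …).
For the next term, n = 5, so the run lengths are 15, 13, 10, 12.

55555555555555599999999999990000000000444444444444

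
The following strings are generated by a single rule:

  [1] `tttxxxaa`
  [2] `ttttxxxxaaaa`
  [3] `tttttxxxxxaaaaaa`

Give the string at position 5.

Each string has the form t^{n+2} x^{n+2} a^{2n} (n = 1, 2, …).
For term 5, n = 5, so the run lengths are 7, 7, 10.

tttttttxxxxxxxaaaaaaaaaa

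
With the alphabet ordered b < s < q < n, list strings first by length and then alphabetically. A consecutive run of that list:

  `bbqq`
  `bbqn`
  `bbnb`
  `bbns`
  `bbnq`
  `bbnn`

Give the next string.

The successor of bbnn increments the rightmost position that isn't already n and resets every position after it to b.

bsbb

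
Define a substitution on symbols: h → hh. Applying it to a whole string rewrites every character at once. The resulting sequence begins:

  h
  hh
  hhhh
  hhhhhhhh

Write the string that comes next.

Rewriting each symbol of hhhhhhhh: h→hh, h→hh, h→hh, h→hh, h→hh, h→hh, h→hh, h→hh, which concatenates to hh hh hh hh hh hh hh hh.

hhhhhhhhhhhhhhhh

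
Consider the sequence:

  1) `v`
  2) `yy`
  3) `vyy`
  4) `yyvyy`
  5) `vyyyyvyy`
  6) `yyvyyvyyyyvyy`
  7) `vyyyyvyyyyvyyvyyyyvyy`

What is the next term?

yyvyyvyyyyvyyvyyyyvyyyyvyyvyyyyvyy

This is a Fibonacci-style word recurrence s(k) = s(k−2)·s(k−1): e.g. v·yy = vyy.
So term 8 is yyvyyvyyyyvyy·vyyyyvyyyyvyyvyyyyvyy.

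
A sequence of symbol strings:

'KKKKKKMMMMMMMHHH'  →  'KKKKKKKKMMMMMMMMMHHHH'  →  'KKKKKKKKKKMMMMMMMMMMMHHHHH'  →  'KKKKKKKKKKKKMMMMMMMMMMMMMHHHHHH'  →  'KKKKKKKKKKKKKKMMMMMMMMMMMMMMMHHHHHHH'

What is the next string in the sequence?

KKKKKKKKKKKKKKKKMMMMMMMMMMMMMMMMMHHHHHHHH

Term n consists of 2n K's, followed by 2n+1 M's, followed by n H's, where the shown terms are n = 3, 4, 5, 6, 7.
Setting n = 8 gives 16, 17, 8 characters in each block.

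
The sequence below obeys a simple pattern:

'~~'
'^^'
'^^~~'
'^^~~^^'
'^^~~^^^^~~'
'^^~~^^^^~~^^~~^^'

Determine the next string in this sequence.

^^~~^^^^~~^^~~^^^^~~^^^^~~

Each term (from the third on) is the previous term followed by the one before it: term 3 = ^^·~~ = ^^~~.
The next term joins ^^~~^^^^~~^^~~^^ and ^^~~^^^^~~.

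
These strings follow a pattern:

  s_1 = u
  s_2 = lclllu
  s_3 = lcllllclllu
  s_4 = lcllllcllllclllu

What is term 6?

lcllllcllllcllllcllllclllu

The strings grow by a fixed prefix lclll each time.
From lcllllcllllclllu, 2 further steps: lcllllcllllclllu → lcllllcllllcllllclllu → (answer).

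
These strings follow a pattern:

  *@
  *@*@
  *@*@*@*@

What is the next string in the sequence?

s(k+1) = s(k)·s(k) — each term doubles the last.
One more doubling of *@*@*@*@ gives the answer.

*@*@*@*@*@*@*@*@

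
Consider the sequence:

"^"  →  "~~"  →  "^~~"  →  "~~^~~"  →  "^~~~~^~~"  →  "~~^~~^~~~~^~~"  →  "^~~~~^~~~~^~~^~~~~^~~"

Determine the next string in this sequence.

~~^~~^~~~~^~~^~~~~^~~~~^~~^~~~~^~~

From term 3 onward, concatenate the second-to-last term with the last: ^·~~ = ^~~, ~~·^~~ = ~~^~~, …
So term 8 is ~~^~~^~~~~^~~·^~~~~^~~~~^~~^~~~~^~~.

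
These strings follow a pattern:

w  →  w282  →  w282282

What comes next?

Every step adds 282 to the end: s(k+1) = s(k)·282.
Applying this once more to w282282:

w282282282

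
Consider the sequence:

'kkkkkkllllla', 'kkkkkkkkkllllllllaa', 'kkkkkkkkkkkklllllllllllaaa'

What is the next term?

kkkkkkkkkkkkkkkllllllllllllllaaaa

Each string has the form k^{3n} l^{3n-1} a^{n-1}, where the shown terms are n = 2, 3, 4.
For the next term, n = 5, so the run lengths are 15, 14, 4.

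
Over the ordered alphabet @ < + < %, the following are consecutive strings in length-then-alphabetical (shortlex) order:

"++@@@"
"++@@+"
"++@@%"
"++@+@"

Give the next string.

The successor of ++@+@ increments the rightmost position that isn't already % and resets every position after it to @.

++@++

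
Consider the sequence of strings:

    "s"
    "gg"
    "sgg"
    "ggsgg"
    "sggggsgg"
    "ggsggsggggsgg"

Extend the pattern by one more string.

sggggsggggsggsggggsgg

Each term (from the third on) is the two preceding terms concatenated in order: term 3 = s·gg = sgg.
Continuing: sggggsgg · ggsggsggggsgg gives term 7.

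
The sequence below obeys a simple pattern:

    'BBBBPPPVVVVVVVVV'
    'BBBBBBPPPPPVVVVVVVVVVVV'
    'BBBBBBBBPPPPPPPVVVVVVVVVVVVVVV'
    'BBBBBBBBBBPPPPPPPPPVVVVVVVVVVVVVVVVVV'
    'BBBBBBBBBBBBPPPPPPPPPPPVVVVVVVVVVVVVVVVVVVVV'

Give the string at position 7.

The n-th term is 2n B's then 2n-1 P's then 3n+3 V's, where the shown terms are n = 2, 3, 4, 5, 6.
For term 7, n = 8, so the run lengths are 16, 15, 27.

BBBBBBBBBBBBBBBBPPPPPPPPPPPPPPPVVVVVVVVVVVVVVVVVVVVVVVVVVV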